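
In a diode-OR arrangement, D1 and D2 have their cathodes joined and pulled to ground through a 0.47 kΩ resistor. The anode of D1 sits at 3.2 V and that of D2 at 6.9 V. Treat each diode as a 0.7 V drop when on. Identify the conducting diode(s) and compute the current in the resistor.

Only D2 conducts; I_R ≈ 13 mA

Assume both conduct. Then node N would need to be at both 3.2−0.7 = 2.5 V and 6.9−0.7 = 6.2 V, which is impossible.
Assume only D2 conducts: V_N = 6.9 − 0.7 = 6.2 V, so I_R = 6.2/0.47 = 13.2 mA.
Check D1: its anode-to-cathode voltage is 3.2 − 6.2 = -3 V < 0.7 V, so it is off. The assumption is consistent.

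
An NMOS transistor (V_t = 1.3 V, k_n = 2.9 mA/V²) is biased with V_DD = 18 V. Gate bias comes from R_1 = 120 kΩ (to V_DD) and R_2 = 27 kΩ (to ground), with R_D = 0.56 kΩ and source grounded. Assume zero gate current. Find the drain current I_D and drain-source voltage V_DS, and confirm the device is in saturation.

V_G = V_DD·R_2/(R_1+R_2) = 18×27/147 = 3.31 V. With the source grounded, V_GS = V_G = 3.31 V.
Assume saturation: I_D = (k_n/2)(V_GS − V_t)² = (2.9/2)×(3.31 − 1.3)² = 1.45×2.01² = 5.84 mA.
V_DS = V_DD − I_D·R_D = 18 − 5.84×0.56 = 14.7 V.
Saturation requires V_DS ≥ V_GS − V_t = 2.01 V; 14.7 ≥ 2.01 ✓.

I_D ≈ 5.8 mA, V_DS ≈ 15 V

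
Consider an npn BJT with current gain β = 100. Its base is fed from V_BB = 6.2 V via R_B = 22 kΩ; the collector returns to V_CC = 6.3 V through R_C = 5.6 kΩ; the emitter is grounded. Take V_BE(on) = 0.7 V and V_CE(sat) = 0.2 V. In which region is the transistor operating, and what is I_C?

Assume active: I_B = (6.2 − 0.7)/22 = 0.25 mA, giving I_C = β·I_B = 25 mA.
But then V_CE = 6.3 − 25×5.6 = -134 V < V_CE(sat) = 0.2 V — impossible in the active region.
So the transistor is saturated. With V_CE = 0.2 V, I_C = (V_CC − 0.2)/R_C = 6.1/5.6 = 1.09 mA.
Check: β·I_B = 25 mA > I_C = 1.09 mA, confirming saturation.

saturation; I_C ≈ 1.1 mA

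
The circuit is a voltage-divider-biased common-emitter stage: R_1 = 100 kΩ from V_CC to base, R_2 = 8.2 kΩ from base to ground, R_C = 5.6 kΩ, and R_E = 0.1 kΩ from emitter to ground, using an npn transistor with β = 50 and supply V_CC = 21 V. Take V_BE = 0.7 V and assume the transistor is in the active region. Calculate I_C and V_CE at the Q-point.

Thevenize the base divider: V_Th = V_CC·R_2/(R_1+R_2) = 21×8.2/108 = 1.59 V, R_Th = R_1‖R_2 = 7.58 kΩ.
Base-emitter loop: V_Th = I_B·R_Th + V_BE + (β+1)I_B·R_E, so I_B = (1.59 − 0.7) / (7.58 + 51×0.1) = 0.0703 mA.
I_C = β·I_B = 50×0.0703 = 3.52 mA, and I_E = (β+1)I_B = 3.59 mA.
V_CE = V_CC − I_C·R_C − I_E·R_E = 21 − 3.52×5.6 − 3.59×0.1 = 0.953 V.
V_CE = 0.953 V > 0.2 V confirms active-region operation.

I_C ≈ 3.5 mA, V_CE ≈ 0.95 V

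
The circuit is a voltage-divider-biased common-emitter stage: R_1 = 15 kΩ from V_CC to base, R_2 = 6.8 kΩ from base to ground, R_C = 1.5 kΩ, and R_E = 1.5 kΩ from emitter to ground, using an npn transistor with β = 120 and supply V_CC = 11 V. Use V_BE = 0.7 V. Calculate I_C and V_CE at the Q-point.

Thevenize the base divider: V_Th = V_CC·R_2/(R_1+R_2) = 11×6.8/21.8 = 3.43 V, R_Th = R_1‖R_2 = 4.68 kΩ.
Base-emitter loop: V_Th = I_B·R_Th + V_BE + (β+1)I_B·R_E, so I_B = (3.43 − 0.7) / (4.68 + 121×1.5) = 0.0147 mA.
I_C = β·I_B = 120×0.0147 = 1.76 mA, and I_E = (β+1)I_B = 1.78 mA.
V_CE = V_CC − I_C·R_C − I_E·R_E = 11 − 1.76×1.5 − 1.78×1.5 = 5.7 V.
V_CE = 5.7 V > 0.2 V confirms active-region operation.

I_C ≈ 1.8 mA, V_CE ≈ 5.7 V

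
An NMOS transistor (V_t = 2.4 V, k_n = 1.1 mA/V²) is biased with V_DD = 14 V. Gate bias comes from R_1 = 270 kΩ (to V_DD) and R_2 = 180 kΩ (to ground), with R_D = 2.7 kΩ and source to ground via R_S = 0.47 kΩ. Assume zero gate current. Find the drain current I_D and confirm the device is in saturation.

I_D ≈ 2.4 mA

V_G = V_DD·R_2/(R_1+R_2) = 14×180/450 = 5.6 V.
Assume saturation: I_D = (k_n/2)(V_GS − V_t)² with V_GS = V_G − I_D·R_S = 5.6 − 0.47·I_D.
Substituting gives 0.121·I_D² − 2.65·I_D + 5.63 = 0, with roots I_D = 2.38 or 19.5 mA.
The root I_D = 19.5 mA gives V_GS = -3.55 V ≤ V_t, so take I_D = 2.38 mA.
Then V_GS = 4.48 V and V_DS = V_DD − I_D(R_D+R_S) = 14 − 2.38×3.17 = 6.45 V.
Saturation requires V_DS ≥ V_GS − V_t = 2.08 V; 6.45 ≥ 2.08 ✓.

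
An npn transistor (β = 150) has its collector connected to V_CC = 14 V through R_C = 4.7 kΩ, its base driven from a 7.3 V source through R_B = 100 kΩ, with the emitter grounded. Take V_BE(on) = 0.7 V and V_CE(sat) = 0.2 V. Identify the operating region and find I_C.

Assume active: I_B = (7.3 − 0.7)/100 = 0.066 mA, giving I_C = β·I_B = 9.9 mA.
But then V_CE = 14 − 9.9×4.7 = -32.5 V < V_CE(sat) = 0.2 V — impossible in the active region.
So the transistor is saturated. With V_CE = 0.2 V, I_C = (V_CC − 0.2)/R_C = 13.8/4.7 = 2.94 mA.
Check: β·I_B = 9.9 mA > I_C = 2.94 mA, confirming saturation.

saturation; I_C ≈ 2.9 mA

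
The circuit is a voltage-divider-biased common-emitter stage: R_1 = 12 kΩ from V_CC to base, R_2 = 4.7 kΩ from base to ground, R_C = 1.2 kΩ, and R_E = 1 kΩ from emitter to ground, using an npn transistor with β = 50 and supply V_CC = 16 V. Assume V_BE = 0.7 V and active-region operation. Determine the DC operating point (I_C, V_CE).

Thevenize the base divider: V_Th = V_CC·R_2/(R_1+R_2) = 16×4.7/16.7 = 4.5 V, R_Th = R_1‖R_2 = 3.38 kΩ.
Base-emitter loop: V_Th = I_B·R_Th + V_BE + (β+1)I_B·R_E, so I_B = (4.5 − 0.7) / (3.38 + 51×1) = 0.0699 mA.
I_C = β·I_B = 50×0.0699 = 3.5 mA, and I_E = (β+1)I_B = 3.57 mA.
V_CE = V_CC − I_C·R_C − I_E·R_E = 16 − 3.5×1.2 − 3.57×1 = 8.24 V.
V_CE = 8.24 V > 0.2 V confirms active-region operation.

I_C ≈ 3.5 mA, V_CE ≈ 8.2 V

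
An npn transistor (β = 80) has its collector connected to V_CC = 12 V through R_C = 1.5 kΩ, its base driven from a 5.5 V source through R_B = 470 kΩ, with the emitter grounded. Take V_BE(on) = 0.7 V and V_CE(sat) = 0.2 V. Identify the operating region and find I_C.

Assume active. Base-emitter loop: I_B = (V_BB − V_BE)/R_B = (5.5 − 0.7)/470 = 0.0102 mA.
I_C = β·I_B = 80×0.0102 = 0.817 mA.
V_CE = V_CC − I_C·R_C = 12 − 0.817×1.5 = 10.8 V > V_CE(sat), so the active-region assumption holds.

active; I_C ≈ 0.82 mA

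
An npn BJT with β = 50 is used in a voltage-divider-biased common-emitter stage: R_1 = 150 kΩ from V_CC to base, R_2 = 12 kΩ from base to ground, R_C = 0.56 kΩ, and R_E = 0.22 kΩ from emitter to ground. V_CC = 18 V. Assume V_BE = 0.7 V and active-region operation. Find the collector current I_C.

I_C ≈ 1.4 mA

Thevenize the base divider: V_Th = V_CC·R_2/(R_1+R_2) = 18×12/162 = 1.33 V, R_Th = R_1‖R_2 = 11.1 kΩ.
Base-emitter loop: V_Th = I_B·R_Th + V_BE + (β+1)I_B·R_E, so I_B = (1.33 − 0.7) / (11.1 + 51×0.22) = 0.0284 mA.
I_C = β·I_B = 50×0.0284 = 1.42 mA, and I_E = (β+1)I_B = 1.45 mA.
V_CE = V_CC − I_C·R_C − I_E·R_E = 18 − 1.42×0.56 − 1.45×0.22 = 16.9 V.
V_CE = 16.9 V > 0.2 V confirms active-region operation.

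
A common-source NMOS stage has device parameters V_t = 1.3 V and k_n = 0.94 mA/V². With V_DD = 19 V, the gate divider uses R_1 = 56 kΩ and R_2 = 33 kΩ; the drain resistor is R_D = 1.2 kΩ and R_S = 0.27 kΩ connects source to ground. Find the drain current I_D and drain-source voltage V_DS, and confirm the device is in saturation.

I_D ≈ 7 mA, V_DS ≈ 8.7 V

V_G = V_DD·R_2/(R_1+R_2) = 19×33/89 = 7.04 V.
Assume saturation: I_D = (k_n/2)(V_GS − V_t)² with V_GS = V_G − I_D·R_S = 7.04 − 0.27·I_D.
Substituting gives 0.0343·I_D² − 2.46·I_D + 15.5 = 0, with roots I_D = 6.99 or 64.7 mA.
The root I_D = 64.7 mA gives V_GS = -10.4 V ≤ V_t, so take I_D = 6.99 mA.
Then V_GS = 5.16 V and V_DS = V_DD − I_D(R_D+R_S) = 19 − 6.99×1.47 = 8.72 V.
Saturation requires V_DS ≥ V_GS − V_t = 3.86 V; 8.72 ≥ 3.86 ✓.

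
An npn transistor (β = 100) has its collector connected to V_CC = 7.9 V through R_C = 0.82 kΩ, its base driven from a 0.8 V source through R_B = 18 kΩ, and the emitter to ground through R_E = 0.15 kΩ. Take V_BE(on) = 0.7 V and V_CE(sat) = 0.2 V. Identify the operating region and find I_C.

Assume active. Base-emitter loop: I_B = (V_BB − V_BE)/(R_B + (β+1)R_E) = (0.8 − 0.7)/(18 + 101×0.15) = 0.00302 mA.
I_C = β·I_B = 100×0.00302 = 0.302 mA.
V_CE = V_CC − I_C·R_C − I_E·R_E = 7.9 − 0.302×0.82 − 0.305×0.15 = 7.61 V > V_CE(sat), so the active-region assumption holds.

active; I_C ≈ 0.3 mA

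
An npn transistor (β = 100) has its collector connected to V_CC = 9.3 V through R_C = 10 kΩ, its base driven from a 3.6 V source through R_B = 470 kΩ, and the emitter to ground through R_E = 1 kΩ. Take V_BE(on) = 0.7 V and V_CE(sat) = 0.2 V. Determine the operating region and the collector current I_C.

active; I_C ≈ 0.51 mA

Assume active. Base-emitter loop: I_B = (V_BB − V_BE)/(R_B + (β+1)R_E) = (3.6 − 0.7)/(470 + 101×1) = 0.00508 mA.
I_C = β·I_B = 100×0.00508 = 0.508 mA.
V_CE = V_CC − I_C·R_C − I_E·R_E = 9.3 − 0.508×10 − 0.513×1 = 3.71 V > V_CE(sat), so the active-region assumption holds.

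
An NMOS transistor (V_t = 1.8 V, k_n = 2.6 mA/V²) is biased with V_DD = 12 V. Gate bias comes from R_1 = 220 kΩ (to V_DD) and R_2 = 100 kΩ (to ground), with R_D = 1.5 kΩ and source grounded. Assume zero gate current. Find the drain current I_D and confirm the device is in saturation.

V_G = V_DD·R_2/(R_1+R_2) = 12×100/320 = 3.75 V. With the source grounded, V_GS = V_G = 3.75 V.
Assume saturation: I_D = (k_n/2)(V_GS − V_t)² = (2.6/2)×(3.75 − 1.8)² = 1.3×1.95² = 4.94 mA.
V_DS = V_DD − I_D·R_D = 12 − 4.94×1.5 = 4.59 V.
Saturation requires V_DS ≥ V_GS − V_t = 1.95 V; 4.59 ≥ 1.95 ✓.

I_D ≈ 4.9 mA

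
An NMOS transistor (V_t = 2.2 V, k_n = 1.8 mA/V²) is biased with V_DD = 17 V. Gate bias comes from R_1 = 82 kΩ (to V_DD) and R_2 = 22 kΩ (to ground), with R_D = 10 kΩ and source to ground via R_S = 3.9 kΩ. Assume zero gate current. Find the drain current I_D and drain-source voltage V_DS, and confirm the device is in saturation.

V_G = V_DD·R_2/(R_1+R_2) = 17×22/104 = 3.6 V.
Assume saturation: I_D = (k_n/2)(V_GS − V_t)² with V_GS = V_G − I_D·R_S = 3.6 − 3.9·I_D.
Substituting gives 13.7·I_D² − 10.8·I_D + 1.75 = 0, with roots I_D = 0.229 or 0.56 mA.
The root I_D = 0.56 mA gives V_GS = 1.41 V ≤ V_t, so take I_D = 0.229 mA.
Then V_GS = 2.7 V and V_DS = V_DD − I_D(R_D+R_S) = 17 − 0.229×13.9 = 13.8 V.
Saturation requires V_DS ≥ V_GS − V_t = 0.504 V; 13.8 ≥ 0.504 ✓.

I_D ≈ 0.23 mA, V_DS ≈ 14 V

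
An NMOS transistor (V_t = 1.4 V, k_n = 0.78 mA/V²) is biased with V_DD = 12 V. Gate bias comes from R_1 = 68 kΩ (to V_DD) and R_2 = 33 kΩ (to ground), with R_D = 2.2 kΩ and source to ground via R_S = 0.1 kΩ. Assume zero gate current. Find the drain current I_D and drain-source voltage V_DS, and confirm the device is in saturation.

V_G = V_DD·R_2/(R_1+R_2) = 12×33/101 = 3.92 V.
Assume saturation: I_D = (k_n/2)(V_GS − V_t)² with V_GS = V_G − I_D·R_S = 3.92 − 0.1·I_D.
Substituting gives 0.0039·I_D² − 1.2·I_D + 2.48 = 0, with roots I_D = 2.09 or 305 mA.
The root I_D = 305 mA gives V_GS = -26.6 V ≤ V_t, so take I_D = 2.09 mA.
Then V_GS = 3.71 V and V_DS = V_DD − I_D(R_D+R_S) = 12 − 2.09×2.3 = 7.2 V.
Saturation requires V_DS ≥ V_GS − V_t = 2.31 V; 7.2 ≥ 2.31 ✓.

I_D ≈ 2.1 mA, V_DS ≈ 7.2 V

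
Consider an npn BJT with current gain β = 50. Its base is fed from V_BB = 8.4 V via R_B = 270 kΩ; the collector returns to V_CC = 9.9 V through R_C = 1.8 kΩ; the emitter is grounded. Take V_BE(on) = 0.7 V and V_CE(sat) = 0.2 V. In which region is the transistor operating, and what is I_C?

active; I_C ≈ 1.4 mA

Assume active. Base-emitter loop: I_B = (V_BB − V_BE)/R_B = (8.4 − 0.7)/270 = 0.0285 mA.
I_C = β·I_B = 50×0.0285 = 1.43 mA.
V_CE = V_CC − I_C·R_C = 9.9 − 1.43×1.8 = 7.33 V > V_CE(sat), so the active-region assumption holds.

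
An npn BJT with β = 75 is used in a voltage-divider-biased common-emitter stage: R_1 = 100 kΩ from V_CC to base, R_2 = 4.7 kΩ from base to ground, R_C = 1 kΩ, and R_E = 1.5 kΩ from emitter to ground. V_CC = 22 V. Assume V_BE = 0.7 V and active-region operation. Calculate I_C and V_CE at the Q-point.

I_C ≈ 0.18 mA, V_CE ≈ 22 V

Thevenize the base divider: V_Th = V_CC·R_2/(R_1+R_2) = 22×4.7/105 = 0.988 V, R_Th = R_1‖R_2 = 4.49 kΩ.
Base-emitter loop: V_Th = I_B·R_Th + V_BE + (β+1)I_B·R_E, so I_B = (0.988 − 0.7) / (4.49 + 76×1.5) = 0.00243 mA.
I_C = β·I_B = 75×0.00243 = 0.182 mA, and I_E = (β+1)I_B = 0.184 mA.
V_CE = V_CC − I_C·R_C − I_E·R_E = 22 − 0.182×1 − 0.184×1.5 = 21.5 V.
V_CE = 21.5 V > 0.2 V confirms active-region operation.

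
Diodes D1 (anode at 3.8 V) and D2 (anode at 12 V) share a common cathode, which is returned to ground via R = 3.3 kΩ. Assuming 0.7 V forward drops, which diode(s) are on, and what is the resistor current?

Only D2 conducts; I_R ≈ 3.4 mA

Assume both conduct. Then node N would need to be at both 3.8−0.7 = 3.1 V and 12−0.7 = 11.3 V, which is impossible.
Assume only D2 conducts: V_N = 12 − 0.7 = 11.3 V, so I_R = 11.3/3.3 = 3.42 mA.
Check D1: its anode-to-cathode voltage is 3.8 − 11.3 = -7.5 V < 0.7 V, so it is off. The assumption is consistent.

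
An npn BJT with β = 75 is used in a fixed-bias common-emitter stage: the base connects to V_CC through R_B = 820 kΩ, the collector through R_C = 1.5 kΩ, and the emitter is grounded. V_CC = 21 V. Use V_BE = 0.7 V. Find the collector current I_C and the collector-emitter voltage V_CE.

I_C ≈ 1.9 mA, V_CE ≈ 18 V

Base loop: V_CC = I_B·R_B + V_BE, so I_B = (21 − 0.7)/820 kΩ = 0.0248 mA.
In the active region I_C = β·I_B = 75 × 0.0248 = 1.86 mA.
Collector loop: V_CE = V_CC − I_C·R_C = 21 − 1.86×1.5 = 18.2 V.
Since V_CE = 18.2 V > V_CE(sat) ≈ 0.2 V, the transistor is in the active region as assumed.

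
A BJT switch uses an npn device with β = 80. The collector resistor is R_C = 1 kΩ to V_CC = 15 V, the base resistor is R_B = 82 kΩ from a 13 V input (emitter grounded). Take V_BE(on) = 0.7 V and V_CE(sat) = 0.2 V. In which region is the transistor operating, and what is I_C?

Assume active. Base-emitter loop: I_B = (V_BB − V_BE)/R_B = (13 − 0.7)/82 = 0.15 mA.
I_C = β·I_B = 80×0.15 = 12 mA.
V_CE = V_CC − I_C·R_C = 15 − 12×1 = 3 V > V_CE(sat), so the active-region assumption holds.

active; I_C ≈ 12 mA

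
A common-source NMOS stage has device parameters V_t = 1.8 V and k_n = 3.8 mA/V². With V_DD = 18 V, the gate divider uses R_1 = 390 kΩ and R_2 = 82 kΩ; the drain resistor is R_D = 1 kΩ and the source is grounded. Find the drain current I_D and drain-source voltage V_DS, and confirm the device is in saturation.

V_G = V_DD·R_2/(R_1+R_2) = 18×82/472 = 3.13 V. With the source grounded, V_GS = V_G = 3.13 V.
Assume saturation: I_D = (k_n/2)(V_GS − V_t)² = (3.8/2)×(3.13 − 1.8)² = 1.9×1.33² = 3.35 mA.
V_DS = V_DD − I_D·R_D = 18 − 3.35×1 = 14.7 V.
Saturation requires V_DS ≥ V_GS − V_t = 1.33 V; 14.7 ≥ 1.33 ✓.

I_D ≈ 3.3 mA, V_DS ≈ 15 V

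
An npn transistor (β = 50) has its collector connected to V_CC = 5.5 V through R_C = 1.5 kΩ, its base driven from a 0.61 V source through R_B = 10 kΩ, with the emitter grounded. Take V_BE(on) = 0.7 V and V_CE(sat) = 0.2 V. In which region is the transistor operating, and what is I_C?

cutoff; I_C ≈ 0

V_BB = 0.61 V ≤ V_BE(on) = 0.7 V, so the base-emitter junction is not forward biased.
The transistor is in cutoff: I_B = I_C = 0.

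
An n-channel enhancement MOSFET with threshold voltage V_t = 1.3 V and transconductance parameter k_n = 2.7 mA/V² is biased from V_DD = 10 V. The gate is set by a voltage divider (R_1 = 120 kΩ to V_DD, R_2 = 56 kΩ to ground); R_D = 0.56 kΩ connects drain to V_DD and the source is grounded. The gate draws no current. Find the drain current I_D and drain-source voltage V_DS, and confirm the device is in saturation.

I_D ≈ 4.8 mA, V_DS ≈ 7.3 V

V_G = V_DD·R_2/(R_1+R_2) = 10×56/176 = 3.18 V. With the source grounded, V_GS = V_G = 3.18 V.
Assume saturation: I_D = (k_n/2)(V_GS − V_t)² = (2.7/2)×(3.18 − 1.3)² = 1.35×1.88² = 4.78 mA.
V_DS = V_DD − I_D·R_D = 10 − 4.78×0.56 = 7.32 V.
Saturation requires V_DS ≥ V_GS − V_t = 1.88 V; 7.32 ≥ 1.88 ✓.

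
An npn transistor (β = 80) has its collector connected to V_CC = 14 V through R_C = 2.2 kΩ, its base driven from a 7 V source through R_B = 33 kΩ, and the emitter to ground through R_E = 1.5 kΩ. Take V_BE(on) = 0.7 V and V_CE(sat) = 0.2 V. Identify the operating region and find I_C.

Assume active. Base-emitter loop: I_B = (V_BB − V_BE)/(R_B + (β+1)R_E) = (7 − 0.7)/(33 + 81×1.5) = 0.0408 mA.
I_C = β·I_B = 80×0.0408 = 3.26 mA.
V_CE = V_CC − I_C·R_C − I_E·R_E = 14 − 3.26×2.2 − 3.3×1.5 = 1.87 V > V_CE(sat), so the active-region assumption holds.

active; I_C ≈ 3.3 mA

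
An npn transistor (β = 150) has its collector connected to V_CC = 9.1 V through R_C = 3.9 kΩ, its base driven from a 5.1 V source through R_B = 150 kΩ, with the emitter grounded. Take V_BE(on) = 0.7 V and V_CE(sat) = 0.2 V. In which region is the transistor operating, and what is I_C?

saturation; I_C ≈ 2.3 mA

Assume active: I_B = (5.1 − 0.7)/150 = 0.0293 mA, giving I_C = β·I_B = 4.4 mA.
But then V_CE = 9.1 − 4.4×3.9 = -8.06 V < V_CE(sat) = 0.2 V — impossible in the active region.
So the transistor is saturated. With V_CE = 0.2 V, I_C = (V_CC − 0.2)/R_C = 8.9/3.9 = 2.28 mA.
Check: β·I_B = 4.4 mA > I_C = 2.28 mA, confirming saturation.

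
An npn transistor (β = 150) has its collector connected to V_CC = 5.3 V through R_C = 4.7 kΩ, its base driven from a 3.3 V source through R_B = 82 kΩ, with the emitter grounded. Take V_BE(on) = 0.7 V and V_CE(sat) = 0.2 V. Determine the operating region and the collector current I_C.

Assume active: I_B = (3.3 − 0.7)/82 = 0.0317 mA, giving I_C = β·I_B = 4.76 mA.
But then V_CE = 5.3 − 4.76×4.7 = -17.1 V < V_CE(sat) = 0.2 V — impossible in the active region.
So the transistor is saturated. With V_CE = 0.2 V, I_C = (V_CC − 0.2)/R_C = 5.1/4.7 = 1.09 mA.
Check: β·I_B = 4.76 mA > I_C = 1.09 mA, confirming saturation.

saturation; I_C ≈ 1.1 mA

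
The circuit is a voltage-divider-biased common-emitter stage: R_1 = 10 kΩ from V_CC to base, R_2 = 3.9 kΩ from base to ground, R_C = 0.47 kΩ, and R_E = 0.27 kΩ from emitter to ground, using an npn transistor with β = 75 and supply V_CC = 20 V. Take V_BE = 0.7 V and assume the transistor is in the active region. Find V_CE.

Thevenize the base divider: V_Th = V_CC·R_2/(R_1+R_2) = 20×3.9/13.9 = 5.61 V, R_Th = R_1‖R_2 = 2.81 kΩ.
Base-emitter loop: V_Th = I_B·R_Th + V_BE + (β+1)I_B·R_E, so I_B = (5.61 − 0.7) / (2.81 + 76×0.27) = 0.211 mA.
I_C = β·I_B = 75×0.211 = 15.8 mA, and I_E = (β+1)I_B = 16 mA.
V_CE = V_CC − I_C·R_C − I_E·R_E = 20 − 15.8×0.47 − 16×0.27 = 8.26 V.
V_CE = 8.26 V > 0.2 V confirms active-region operation.

V_CE ≈ 8.3 V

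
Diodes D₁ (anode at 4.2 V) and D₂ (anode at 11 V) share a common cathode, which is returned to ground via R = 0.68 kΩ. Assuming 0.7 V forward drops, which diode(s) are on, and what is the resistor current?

Only D₂ conducts; I_R ≈ 15 mA

Assume both conduct. Then node N would need to be at both 4.2−0.7 = 3.5 V and 11−0.7 = 10.3 V, which is impossible.
Assume only D₂ conducts: V_N = 11 − 0.7 = 10.3 V, so I_R = 10.3/0.68 = 15.1 mA.
Check D₁: its anode-to-cathode voltage is 4.2 − 10.3 = -6.1 V < 0.7 V, so it is off. The assumption is consistent.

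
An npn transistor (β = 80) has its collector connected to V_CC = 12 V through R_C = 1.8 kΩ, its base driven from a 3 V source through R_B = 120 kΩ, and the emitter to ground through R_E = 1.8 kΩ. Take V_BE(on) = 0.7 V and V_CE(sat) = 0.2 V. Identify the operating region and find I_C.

active; I_C ≈ 0.69 mA

Assume active. Base-emitter loop: I_B = (V_BB − V_BE)/(R_B + (β+1)R_E) = (3 − 0.7)/(120 + 81×1.8) = 0.00865 mA.
I_C = β·I_B = 80×0.00865 = 0.692 mA.
V_CE = V_CC − I_C·R_C − I_E·R_E = 12 − 0.692×1.8 − 0.701×1.8 = 9.49 V > V_CE(sat), so the active-region assumption holds.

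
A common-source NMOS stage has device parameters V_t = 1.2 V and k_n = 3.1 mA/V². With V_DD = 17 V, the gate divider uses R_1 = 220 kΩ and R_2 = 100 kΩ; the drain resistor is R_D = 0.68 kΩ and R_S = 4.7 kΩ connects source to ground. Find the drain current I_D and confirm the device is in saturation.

V_G = V_DD·R_2/(R_1+R_2) = 17×100/320 = 5.31 V.
Assume saturation: I_D = (k_n/2)(V_GS − V_t)² with V_GS = V_G − I_D·R_S = 5.31 − 4.7·I_D.
Substituting gives 34.2·I_D² − 60.9·I_D + 26.2 = 0, with roots I_D = 0.729 or 1.05 mA.
The root I_D = 1.05 mA gives V_GS = 0.377 V ≤ V_t, so take I_D = 0.729 mA.
Then V_GS = 1.89 V and V_DS = V_DD − I_D(R_D+R_S) = 17 − 0.729×5.38 = 13.1 V.
Saturation requires V_DS ≥ V_GS − V_t = 0.686 V; 13.1 ≥ 0.686 ✓.

I_D ≈ 0.73 mA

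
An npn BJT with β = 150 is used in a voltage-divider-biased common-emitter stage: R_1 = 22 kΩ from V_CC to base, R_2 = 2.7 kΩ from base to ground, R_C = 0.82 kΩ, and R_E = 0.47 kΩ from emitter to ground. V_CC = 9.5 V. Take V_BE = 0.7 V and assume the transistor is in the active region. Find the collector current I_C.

I_C ≈ 0.69 mA

Thevenize the base divider: V_Th = V_CC·R_2/(R_1+R_2) = 9.5×2.7/24.7 = 1.04 V, R_Th = R_1‖R_2 = 2.4 kΩ.
Base-emitter loop: V_Th = I_B·R_Th + V_BE + (β+1)I_B·R_E, so I_B = (1.04 − 0.7) / (2.4 + 151×0.47) = 0.00461 mA.
I_C = β·I_B = 150×0.00461 = 0.692 mA, and I_E = (β+1)I_B = 0.697 mA.
V_CE = V_CC − I_C·R_C − I_E·R_E = 9.5 − 0.692×0.82 − 0.697×0.47 = 8.61 V.
V_CE = 8.61 V > 0.2 V confirms active-region operation.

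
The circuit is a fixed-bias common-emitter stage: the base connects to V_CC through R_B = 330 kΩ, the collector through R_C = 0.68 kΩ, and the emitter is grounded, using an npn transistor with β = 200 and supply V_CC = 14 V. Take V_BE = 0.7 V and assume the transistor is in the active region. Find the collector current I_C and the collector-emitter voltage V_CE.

Base loop: V_CC = I_B·R_B + V_BE, so I_B = (14 − 0.7)/330 kΩ = 0.0403 mA.
In the active region I_C = β·I_B = 200 × 0.0403 = 8.06 mA.
Collector loop: V_CE = V_CC − I_C·R_C = 14 − 8.06×0.68 = 8.52 V.
Since V_CE = 8.52 V > V_CE(sat) ≈ 0.2 V, the transistor is in the active region as assumed.

I_C ≈ 8.1 mA, V_CE ≈ 8.5 V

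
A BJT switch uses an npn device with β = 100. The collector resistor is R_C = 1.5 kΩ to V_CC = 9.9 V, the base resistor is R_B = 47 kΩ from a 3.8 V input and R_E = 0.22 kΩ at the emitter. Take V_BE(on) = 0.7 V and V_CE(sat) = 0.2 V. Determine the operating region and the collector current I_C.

Assume active. Base-emitter loop: I_B = (V_BB − V_BE)/(R_B + (β+1)R_E) = (3.8 − 0.7)/(47 + 101×0.22) = 0.0448 mA.
I_C = β·I_B = 100×0.0448 = 4.48 mA.
V_CE = V_CC − I_C·R_C − I_E·R_E = 9.9 − 4.48×1.5 − 4.52×0.22 = 2.19 V > V_CE(sat), so the active-region assumption holds.

active; I_C ≈ 4.5 mA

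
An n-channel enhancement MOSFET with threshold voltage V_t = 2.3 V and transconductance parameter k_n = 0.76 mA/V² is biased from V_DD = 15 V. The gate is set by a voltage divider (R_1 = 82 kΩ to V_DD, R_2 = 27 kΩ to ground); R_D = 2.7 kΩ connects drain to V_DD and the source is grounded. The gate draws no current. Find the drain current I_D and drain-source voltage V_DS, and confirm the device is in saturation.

V_G = V_DD·R_2/(R_1+R_2) = 15×27/109 = 3.72 V. With the source grounded, V_GS = V_G = 3.72 V.
Assume saturation: I_D = (k_n/2)(V_GS − V_t)² = (0.76/2)×(3.72 − 2.3)² = 0.38×1.42² = 0.761 mA.
V_DS = V_DD − I_D·R_D = 15 − 0.761×2.7 = 12.9 V.
Saturation requires V_DS ≥ V_GS − V_t = 1.42 V; 12.9 ≥ 1.42 ✓.

I_D ≈ 0.76 mA, V_DS ≈ 13 V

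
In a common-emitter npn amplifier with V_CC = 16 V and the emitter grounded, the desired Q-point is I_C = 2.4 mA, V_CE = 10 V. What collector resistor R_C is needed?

R_C ≈ 2.5 kΩ

Collector loop: V_CC = I_C·R_C + V_CE.
R_C = (V_CC − V_CE)/I_C = (16 − 10)/2.4 = 2.5 kΩ.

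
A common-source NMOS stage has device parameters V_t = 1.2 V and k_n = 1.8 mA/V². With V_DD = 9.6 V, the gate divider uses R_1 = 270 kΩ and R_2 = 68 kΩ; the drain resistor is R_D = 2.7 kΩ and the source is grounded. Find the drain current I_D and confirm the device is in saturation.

V_G = V_DD·R_2/(R_1+R_2) = 9.6×68/338 = 1.93 V. With the source grounded, V_GS = V_G = 1.93 V.
Assume saturation: I_D = (k_n/2)(V_GS − V_t)² = (1.8/2)×(1.93 − 1.2)² = 0.9×0.731² = 0.481 mA.
V_DS = V_DD − I_D·R_D = 9.6 − 0.481×2.7 = 8.3 V.
Saturation requires V_DS ≥ V_GS − V_t = 0.731 V; 8.3 ≥ 0.731 ✓.

I_D ≈ 0.48 mA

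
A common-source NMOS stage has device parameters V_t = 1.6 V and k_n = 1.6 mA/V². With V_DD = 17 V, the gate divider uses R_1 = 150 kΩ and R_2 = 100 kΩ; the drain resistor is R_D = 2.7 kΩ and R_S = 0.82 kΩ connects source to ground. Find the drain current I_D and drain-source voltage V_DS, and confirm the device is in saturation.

V_G = V_DD·R_2/(R_1+R_2) = 17×100/250 = 6.8 V.
Assume saturation: I_D = (k_n/2)(V_GS − V_t)² with V_GS = V_G − I_D·R_S = 6.8 − 0.82·I_D.
Substituting gives 0.538·I_D² − 7.82·I_D + 21.6 = 0, with roots I_D = 3.71 or 10.8 mA.
The root I_D = 10.8 mA gives V_GS = -2.08 V ≤ V_t, so take I_D = 3.71 mA.
Then V_GS = 3.75 V and V_DS = V_DD − I_D(R_D+R_S) = 17 − 3.71×3.52 = 3.93 V.
Saturation requires V_DS ≥ V_GS − V_t = 2.15 V; 3.93 ≥ 2.15 ✓.

I_D ≈ 3.7 mA, V_DS ≈ 3.9 V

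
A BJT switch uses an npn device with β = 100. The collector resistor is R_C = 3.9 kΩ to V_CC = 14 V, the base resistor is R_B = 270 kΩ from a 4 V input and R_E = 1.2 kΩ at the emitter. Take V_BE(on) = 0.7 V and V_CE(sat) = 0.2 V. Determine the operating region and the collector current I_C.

active; I_C ≈ 0.84 mA

Assume active. Base-emitter loop: I_B = (V_BB − V_BE)/(R_B + (β+1)R_E) = (4 − 0.7)/(270 + 101×1.2) = 0.00844 mA.
I_C = β·I_B = 100×0.00844 = 0.844 mA.
V_CE = V_CC − I_C·R_C − I_E·R_E = 14 − 0.844×3.9 − 0.852×1.2 = 9.69 V > V_CE(sat), so the active-region assumption holds.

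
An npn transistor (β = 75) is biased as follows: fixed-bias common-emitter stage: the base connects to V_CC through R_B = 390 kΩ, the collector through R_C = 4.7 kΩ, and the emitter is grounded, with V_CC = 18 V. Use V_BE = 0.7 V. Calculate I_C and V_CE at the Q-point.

I_C ≈ 3.3 mA, V_CE ≈ 2.4 V

Base loop: V_CC = I_B·R_B + V_BE, so I_B = (18 − 0.7)/390 kΩ = 0.0444 mA.
In the active region I_C = β·I_B = 75 × 0.0444 = 3.33 mA.
Collector loop: V_CE = V_CC − I_C·R_C = 18 − 3.33×4.7 = 2.36 V.
Since V_CE = 2.36 V > V_CE(sat) ≈ 0.2 V, the transistor is in the active region as assumed.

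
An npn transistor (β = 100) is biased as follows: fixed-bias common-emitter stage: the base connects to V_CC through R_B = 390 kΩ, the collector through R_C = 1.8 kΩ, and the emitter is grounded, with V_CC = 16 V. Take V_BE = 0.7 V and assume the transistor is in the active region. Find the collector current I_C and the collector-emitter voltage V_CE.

I_C ≈ 3.9 mA, V_CE ≈ 8.9 V

Base loop: V_CC = I_B·R_B + V_BE, so I_B = (16 − 0.7)/390 kΩ = 0.0392 mA.
In the active region I_C = β·I_B = 100 × 0.0392 = 3.92 mA.
Collector loop: V_CE = V_CC − I_C·R_C = 16 − 3.92×1.8 = 8.94 V.
Since V_CE = 8.94 V > V_CE(sat) ≈ 0.2 V, the transistor is in the active region as assumed.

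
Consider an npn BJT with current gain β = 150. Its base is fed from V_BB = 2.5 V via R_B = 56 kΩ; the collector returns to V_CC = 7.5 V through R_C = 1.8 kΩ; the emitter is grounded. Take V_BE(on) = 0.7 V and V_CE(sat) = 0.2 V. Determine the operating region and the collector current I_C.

Assume active: I_B = (2.5 − 0.7)/56 = 0.0321 mA, giving I_C = β·I_B = 4.82 mA.
But then V_CE = 7.5 − 4.82×1.8 = -1.18 V < V_CE(sat) = 0.2 V — impossible in the active region.
So the transistor is saturated. With V_CE = 0.2 V, I_C = (V_CC − 0.2)/R_C = 7.3/1.8 = 4.06 mA.
Check: β·I_B = 4.82 mA > I_C = 4.06 mA, confirming saturation.

saturation; I_C ≈ 4.1 mA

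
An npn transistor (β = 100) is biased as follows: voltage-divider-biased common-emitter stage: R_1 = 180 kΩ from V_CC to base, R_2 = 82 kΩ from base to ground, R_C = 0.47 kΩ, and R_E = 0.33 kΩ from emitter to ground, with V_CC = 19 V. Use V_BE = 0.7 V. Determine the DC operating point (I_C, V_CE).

I_C ≈ 5.9 mA, V_CE ≈ 14 V

Thevenize the base divider: V_Th = V_CC·R_2/(R_1+R_2) = 19×82/262 = 5.95 V, R_Th = R_1‖R_2 = 56.3 kΩ.
Base-emitter loop: V_Th = I_B·R_Th + V_BE + (β+1)I_B·R_E, so I_B = (5.95 − 0.7) / (56.3 + 101×0.33) = 0.0585 mA.
I_C = β·I_B = 100×0.0585 = 5.85 mA, and I_E = (β+1)I_B = 5.91 mA.
V_CE = V_CC − I_C·R_C − I_E·R_E = 19 − 5.85×0.47 − 5.91×0.33 = 14.3 V.
V_CE = 14.3 V > 0.2 V confirms active-region operation.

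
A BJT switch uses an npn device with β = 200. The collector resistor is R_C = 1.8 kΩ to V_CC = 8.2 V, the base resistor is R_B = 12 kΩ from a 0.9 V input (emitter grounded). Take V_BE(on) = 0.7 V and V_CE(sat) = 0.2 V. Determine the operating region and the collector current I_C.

Assume active. Base-emitter loop: I_B = (V_BB − V_BE)/R_B = (0.9 − 0.7)/12 = 0.0167 mA.
I_C = β·I_B = 200×0.0167 = 3.33 mA.
V_CE = V_CC − I_C·R_C = 8.2 − 3.33×1.8 = 2.2 V > V_CE(sat), so the active-region assumption holds.

active; I_C ≈ 3.3 mA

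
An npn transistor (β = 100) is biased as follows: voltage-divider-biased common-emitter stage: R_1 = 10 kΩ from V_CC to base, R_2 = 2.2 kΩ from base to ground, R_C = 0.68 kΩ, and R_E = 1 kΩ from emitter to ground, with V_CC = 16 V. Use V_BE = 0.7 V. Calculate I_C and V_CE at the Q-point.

I_C ≈ 2.1 mA, V_CE ≈ 12 V

Thevenize the base divider: V_Th = V_CC·R_2/(R_1+R_2) = 16×2.2/12.2 = 2.89 V, R_Th = R_1‖R_2 = 1.8 kΩ.
Base-emitter loop: V_Th = I_B·R_Th + V_BE + (β+1)I_B·R_E, so I_B = (2.89 − 0.7) / (1.8 + 101×1) = 0.0213 mA.
I_C = β·I_B = 100×0.0213 = 2.13 mA, and I_E = (β+1)I_B = 2.15 mA.
V_CE = V_CC − I_C·R_C − I_E·R_E = 16 − 2.13×0.68 − 2.15×1 = 12.4 V.
V_CE = 12.4 V > 0.2 V confirms active-region operation.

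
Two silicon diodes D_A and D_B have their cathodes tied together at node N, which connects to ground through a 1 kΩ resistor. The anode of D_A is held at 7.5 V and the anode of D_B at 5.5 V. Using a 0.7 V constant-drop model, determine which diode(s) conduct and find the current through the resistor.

Assume both conduct. Then node N would need to be at both 7.5−0.7 = 6.8 V and 5.5−0.7 = 4.8 V, which is impossible.
Assume only D_A conducts: V_N = 7.5 − 0.7 = 6.8 V, so I_R = 6.8/1 = 6.8 mA.
Check D_B: its anode-to-cathode voltage is 5.5 − 6.8 = -1.3 V < 0.7 V, so it is off. The assumption is consistent.

Only D_A conducts; I_R ≈ 6.8 mA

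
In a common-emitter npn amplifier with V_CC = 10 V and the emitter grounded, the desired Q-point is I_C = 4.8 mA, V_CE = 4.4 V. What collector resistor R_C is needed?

R_C ≈ 1.2 kΩ

Collector loop: V_CC = I_C·R_C + V_CE.
R_C = (V_CC − V_CE)/I_C = (10 − 4.4)/4.8 = 1.17 kΩ.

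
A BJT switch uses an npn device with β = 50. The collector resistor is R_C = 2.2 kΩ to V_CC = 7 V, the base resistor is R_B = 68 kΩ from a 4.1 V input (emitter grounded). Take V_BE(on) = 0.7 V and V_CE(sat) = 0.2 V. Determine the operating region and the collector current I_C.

Assume active. Base-emitter loop: I_B = (V_BB − V_BE)/R_B = (4.1 − 0.7)/68 = 0.05 mA.
I_C = β·I_B = 50×0.05 = 2.5 mA.
V_CE = V_CC − I_C·R_C = 7 − 2.5×2.2 = 1.5 V > V_CE(sat), so the active-region assumption holds.

active; I_C ≈ 2.5 mA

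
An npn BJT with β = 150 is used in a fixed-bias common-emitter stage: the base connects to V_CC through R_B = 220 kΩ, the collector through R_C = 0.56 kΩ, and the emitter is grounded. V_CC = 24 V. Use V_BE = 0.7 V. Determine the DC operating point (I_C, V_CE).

I_C ≈ 16 mA, V_CE ≈ 15 V

Base loop: V_CC = I_B·R_B + V_BE, so I_B = (24 − 0.7)/220 kΩ = 0.106 mA.
In the active region I_C = β·I_B = 150 × 0.106 = 15.9 mA.
Collector loop: V_CE = V_CC − I_C·R_C = 24 − 15.9×0.56 = 15.1 V.
Since V_CE = 15.1 V > V_CE(sat) ≈ 0.2 V, the transistor is in the active region as assumed.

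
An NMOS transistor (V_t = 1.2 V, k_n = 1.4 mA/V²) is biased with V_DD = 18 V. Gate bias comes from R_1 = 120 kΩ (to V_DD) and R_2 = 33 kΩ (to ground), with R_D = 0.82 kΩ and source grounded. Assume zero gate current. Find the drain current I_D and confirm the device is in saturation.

V_G = V_DD·R_2/(R_1+R_2) = 18×33/153 = 3.88 V. With the source grounded, V_GS = V_G = 3.88 V.
Assume saturation: I_D = (k_n/2)(V_GS − V_t)² = (1.4/2)×(3.88 − 1.2)² = 0.7×2.68² = 5.04 mA.
V_DS = V_DD − I_D·R_D = 18 − 5.04×0.82 = 13.9 V.
Saturation requires V_DS ≥ V_GS − V_t = 2.68 V; 13.9 ≥ 2.68 ✓.

I_D ≈ 5 mA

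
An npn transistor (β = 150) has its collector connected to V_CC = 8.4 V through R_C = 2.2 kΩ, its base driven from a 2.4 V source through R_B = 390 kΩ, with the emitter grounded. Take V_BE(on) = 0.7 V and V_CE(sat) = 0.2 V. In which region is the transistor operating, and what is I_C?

Assume active. Base-emitter loop: I_B = (V_BB − V_BE)/R_B = (2.4 − 0.7)/390 = 0.00436 mA.
I_C = β·I_B = 150×0.00436 = 0.654 mA.
V_CE = V_CC − I_C·R_C = 8.4 − 0.654×2.2 = 6.96 V > V_CE(sat), so the active-region assumption holds.

active; I_C ≈ 0.65 mA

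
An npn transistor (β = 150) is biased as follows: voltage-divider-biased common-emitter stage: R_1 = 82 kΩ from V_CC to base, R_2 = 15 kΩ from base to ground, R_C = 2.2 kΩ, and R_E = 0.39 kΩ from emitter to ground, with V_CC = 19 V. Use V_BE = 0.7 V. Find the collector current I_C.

Thevenize the base divider: V_Th = V_CC·R_2/(R_1+R_2) = 19×15/97 = 2.94 V, R_Th = R_1‖R_2 = 12.7 kΩ.
Base-emitter loop: V_Th = I_B·R_Th + V_BE + (β+1)I_B·R_E, so I_B = (2.94 − 0.7) / (12.7 + 151×0.39) = 0.0313 mA.
I_C = β·I_B = 150×0.0313 = 4.69 mA, and I_E = (β+1)I_B = 4.72 mA.
V_CE = V_CC − I_C·R_C − I_E·R_E = 19 − 4.69×2.2 − 4.72×0.39 = 6.84 V.
V_CE = 6.84 V > 0.2 V confirms active-region operation.

I_C ≈ 4.7 mA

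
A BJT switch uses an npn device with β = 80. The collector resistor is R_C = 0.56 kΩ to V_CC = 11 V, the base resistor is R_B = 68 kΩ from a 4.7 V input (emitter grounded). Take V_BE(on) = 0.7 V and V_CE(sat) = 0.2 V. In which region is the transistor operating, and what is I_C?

active; I_C ≈ 4.7 mA

Assume active. Base-emitter loop: I_B = (V_BB − V_BE)/R_B = (4.7 − 0.7)/68 = 0.0588 mA.
I_C = β·I_B = 80×0.0588 = 4.71 mA.
V_CE = V_CC − I_C·R_C = 11 − 4.71×0.56 = 8.36 V > V_CE(sat), so the active-region assumption holds.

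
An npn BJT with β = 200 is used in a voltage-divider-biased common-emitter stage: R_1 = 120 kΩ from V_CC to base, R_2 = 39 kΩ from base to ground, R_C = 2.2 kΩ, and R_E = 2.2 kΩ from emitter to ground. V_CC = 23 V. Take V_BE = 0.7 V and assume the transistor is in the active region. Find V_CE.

Thevenize the base divider: V_Th = V_CC·R_2/(R_1+R_2) = 23×39/159 = 5.64 V, R_Th = R_1‖R_2 = 29.4 kΩ.
Base-emitter loop: V_Th = I_B·R_Th + V_BE + (β+1)I_B·R_E, so I_B = (5.64 − 0.7) / (29.4 + 201×2.2) = 0.0105 mA.
I_C = β·I_B = 200×0.0105 = 2.1 mA, and I_E = (β+1)I_B = 2.11 mA.
V_CE = V_CC − I_C·R_C − I_E·R_E = 23 − 2.1×2.2 − 2.11×2.2 = 13.8 V.
V_CE = 13.8 V > 0.2 V confirms active-region operation.

V_CE ≈ 14 V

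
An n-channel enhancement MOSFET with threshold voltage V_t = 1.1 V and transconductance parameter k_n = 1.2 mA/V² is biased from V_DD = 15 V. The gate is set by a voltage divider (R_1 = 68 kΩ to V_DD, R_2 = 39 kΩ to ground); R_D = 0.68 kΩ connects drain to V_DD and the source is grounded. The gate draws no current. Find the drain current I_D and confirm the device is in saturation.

I_D ≈ 11 mA

V_G = V_DD·R_2/(R_1+R_2) = 15×39/107 = 5.47 V. With the source grounded, V_GS = V_G = 5.47 V.
Assume saturation: I_D = (k_n/2)(V_GS − V_t)² = (1.2/2)×(5.47 − 1.1)² = 0.6×4.37² = 11.4 mA.
V_DS = V_DD − I_D·R_D = 15 − 11.4×0.68 = 7.22 V.
Saturation requires V_DS ≥ V_GS − V_t = 4.37 V; 7.22 ≥ 4.37 ✓.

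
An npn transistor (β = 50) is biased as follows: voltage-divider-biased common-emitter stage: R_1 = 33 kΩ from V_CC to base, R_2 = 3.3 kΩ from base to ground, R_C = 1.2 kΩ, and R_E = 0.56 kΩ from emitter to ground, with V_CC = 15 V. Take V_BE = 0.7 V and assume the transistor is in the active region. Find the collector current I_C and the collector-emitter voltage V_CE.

Thevenize the base divider: V_Th = V_CC·R_2/(R_1+R_2) = 15×3.3/36.3 = 1.36 V, R_Th = R_1‖R_2 = 3 kΩ.
Base-emitter loop: V_Th = I_B·R_Th + V_BE + (β+1)I_B·R_E, so I_B = (1.36 − 0.7) / (3 + 51×0.56) = 0.021 mA.
I_C = β·I_B = 50×0.021 = 1.05 mA, and I_E = (β+1)I_B = 1.07 mA.
V_CE = V_CC − I_C·R_C − I_E·R_E = 15 − 1.05×1.2 − 1.07×0.56 = 13.1 V.
V_CE = 13.1 V > 0.2 V confirms active-region operation.

I_C ≈ 1.1 mA, V_CE ≈ 13 V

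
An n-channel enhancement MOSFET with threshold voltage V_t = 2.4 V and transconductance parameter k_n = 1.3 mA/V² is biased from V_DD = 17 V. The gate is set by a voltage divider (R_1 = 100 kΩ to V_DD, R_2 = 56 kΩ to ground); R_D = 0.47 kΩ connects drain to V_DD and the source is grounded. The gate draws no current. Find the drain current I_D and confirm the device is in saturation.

V_G = V_DD·R_2/(R_1+R_2) = 17×56/156 = 6.1 V. With the source grounded, V_GS = V_G = 6.1 V.
Assume saturation: I_D = (k_n/2)(V_GS − V_t)² = (1.3/2)×(6.1 − 2.4)² = 0.65×3.7² = 8.91 mA.
V_DS = V_DD − I_D·R_D = 17 − 8.91×0.47 = 12.8 V.
Saturation requires V_DS ≥ V_GS − V_t = 3.7 V; 12.8 ≥ 3.7 ✓.

I_D ≈ 8.9 mA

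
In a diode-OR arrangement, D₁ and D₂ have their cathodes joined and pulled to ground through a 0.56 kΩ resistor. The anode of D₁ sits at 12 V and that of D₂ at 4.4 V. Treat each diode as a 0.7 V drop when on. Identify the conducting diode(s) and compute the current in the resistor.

Only D₁ conducts; I_R ≈ 20 mA

Assume both conduct. Then node N would need to be at both 12−0.7 = 11.3 V and 4.4−0.7 = 3.7 V, which is impossible.
Assume only D₁ conducts: V_N = 12 − 0.7 = 11.3 V, so I_R = 11.3/0.56 = 20.2 mA.
Check D₂: its anode-to-cathode voltage is 4.4 − 11.3 = -6.9 V < 0.7 V, so it is off. The assumption is consistent.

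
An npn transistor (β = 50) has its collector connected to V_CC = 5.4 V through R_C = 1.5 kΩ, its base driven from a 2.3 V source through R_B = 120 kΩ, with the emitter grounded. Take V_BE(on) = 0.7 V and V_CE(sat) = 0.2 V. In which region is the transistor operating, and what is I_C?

active; I_C ≈ 0.67 mA

Assume active. Base-emitter loop: I_B = (V_BB − V_BE)/R_B = (2.3 − 0.7)/120 = 0.0133 mA.
I_C = β·I_B = 50×0.0133 = 0.667 mA.
V_CE = V_CC − I_C·R_C = 5.4 − 0.667×1.5 = 4.4 V > V_CE(sat), so the active-region assumption holds.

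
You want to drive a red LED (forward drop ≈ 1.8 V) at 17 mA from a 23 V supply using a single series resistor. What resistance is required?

The resistor drops V_S − V_D = 23 − 1.8 = 21.2 V at 17 mA.
R = 21.2 V / 17 mA = 1.25 kΩ.

R ≈ 1.2 kΩ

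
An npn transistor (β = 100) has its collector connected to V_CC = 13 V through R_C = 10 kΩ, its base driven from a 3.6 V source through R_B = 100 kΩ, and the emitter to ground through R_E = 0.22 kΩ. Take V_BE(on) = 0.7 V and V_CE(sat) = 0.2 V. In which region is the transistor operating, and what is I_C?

Assume active: I_B = (3.6 − 0.7)/(100 + 101×0.22) = 0.0237 mA, I_C = β·I_B = 2.37 mA.
Then V_CE = 13 − 2.37×10 − 2.4×0.22 = -11.3 V < 0.2 V — the active assumption fails.
Re-solve with V_CE = 0.2 V. KCL at the emitter: V_E/R_E = (V_BB−0.7−V_E)/R_B + (V_CC−0.2−V_E)/R_C, giving V_E = 0.281 V.
I_C = (V_CC − 0.2 − V_E)/R_C = (12.8 − 0.281)/10 = 1.25 mA.
Check: I_B = (2.9 − 0.281)/100 = 0.0262 mA, and β·I_B = 2.62 mA > I_C, confirming saturation.

saturation; I_C ≈ 1.3 mA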